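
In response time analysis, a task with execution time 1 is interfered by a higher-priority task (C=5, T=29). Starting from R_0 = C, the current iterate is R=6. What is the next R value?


R_next = C + ceil(R_prev / T_hp) * C_hp
ceil(6 / 29) = ceil(0.2069) = 1
Interference = 1 * 5 = 5
R_next = 1 + 5 = 6
R_next = R_prev, so the iteration has converged (response time = 6).

6


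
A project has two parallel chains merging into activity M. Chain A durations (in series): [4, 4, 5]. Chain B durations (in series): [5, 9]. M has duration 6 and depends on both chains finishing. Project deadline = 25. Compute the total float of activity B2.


Forward pass: ES(B2) = sum of predecessors on chain B = 5
EF = ES + duration = 5 + 9 = 14
Backward pass: LF(M) = deadline = 25; LS(M) = 25 - 6 = 19
LF(B2) = LS(M) - sum(successors on chain B) = 19 - 0 = 19
LS = LF - duration = 19 - 9 = 10
Total float = LS - ES = 10 - 5 = 5

5


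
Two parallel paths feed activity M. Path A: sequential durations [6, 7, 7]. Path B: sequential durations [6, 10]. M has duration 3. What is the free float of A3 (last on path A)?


ES(A3) = sum of predecessors on chain A = 13
EF(A3) = ES + duration = 13 + 7 = 20
Successor of A3 is M. ES(M) = max(sum(A), sum(B)) = max(20, 16) = 20
Free float = ES(successor) - EF(current) = 20 - 20 = 0

0


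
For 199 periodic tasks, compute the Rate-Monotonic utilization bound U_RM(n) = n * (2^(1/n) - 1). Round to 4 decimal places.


Compute 2^(1/199) = 1.0034892249
Subtract 1: 1.0034892249 - 1 = 0.0034892249
Multiply by n: 199 * 0.0034892249 = 0.6943557551
Round to 4 dp: 0.6944

0.6944


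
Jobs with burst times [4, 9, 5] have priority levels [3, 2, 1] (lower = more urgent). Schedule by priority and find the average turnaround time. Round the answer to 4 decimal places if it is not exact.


Sort by priority (ascending = highest first):
Order: [(1, 5), (2, 9), (3, 4)]
Completion times:
  Priority 1, burst=5, C=5
  Priority 2, burst=9, C=14
  Priority 3, burst=4, C=18
Average turnaround = 37/3 = 12.3333

12.3333


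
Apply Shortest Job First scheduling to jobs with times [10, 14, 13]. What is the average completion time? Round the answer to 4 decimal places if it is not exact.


SJF order (ascending): [10, 13, 14]
Completion times:
  Job 1: burst=10, C=10
  Job 2: burst=13, C=23
  Job 3: burst=14, C=37
Average completion = 70/3 = 23.3333

23.3333


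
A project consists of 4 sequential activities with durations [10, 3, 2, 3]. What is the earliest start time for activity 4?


Activity 4 starts after activities 1 through 3 complete.
Predecessor durations: [10, 3, 2]
ES = 10 + 3 + 2 = 15

15


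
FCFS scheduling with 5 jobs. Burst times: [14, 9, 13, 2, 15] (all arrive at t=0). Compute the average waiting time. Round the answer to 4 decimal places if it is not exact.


FCFS order (as given): [14, 9, 13, 2, 15]
Waiting times:
  Job 1: wait = 0
  Job 2: wait = 14
  Job 3: wait = 23
  Job 4: wait = 36
  Job 5: wait = 38
Sum of waiting times = 111
Average waiting time = 111/5 = 22.2

22.2


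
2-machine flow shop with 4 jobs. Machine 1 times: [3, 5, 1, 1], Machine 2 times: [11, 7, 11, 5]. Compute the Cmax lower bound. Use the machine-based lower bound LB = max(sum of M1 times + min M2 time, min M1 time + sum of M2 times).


LB1 = sum(M1 times) + min(M2 times) = 10 + 5 = 15
LB2 = min(M1 times) + sum(M2 times) = 1 + 34 = 35
Lower bound = max(LB1, LB2) = max(15, 35) = 35

35


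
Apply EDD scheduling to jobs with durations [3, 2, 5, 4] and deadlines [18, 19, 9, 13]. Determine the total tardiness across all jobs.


Sort by due date (EDD order): [(5, 9), (4, 13), (3, 18), (2, 19)]
Compute completion times and tardiness:
  Job 1: p=5, d=9, C=5, tardiness=max(0,5-9)=0
  Job 2: p=4, d=13, C=9, tardiness=max(0,9-13)=0
  Job 3: p=3, d=18, C=12, tardiness=max(0,12-18)=0
  Job 4: p=2, d=19, C=14, tardiness=max(0,14-19)=0
Total tardiness = 0

0


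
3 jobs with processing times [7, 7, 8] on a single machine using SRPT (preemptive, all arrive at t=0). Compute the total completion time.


Since all jobs arrive at t=0, SRPT equals SPT ordering.
SPT order: [7, 7, 8]
Completion times:
  Job 1: p=7, C=7
  Job 2: p=7, C=14
  Job 3: p=8, C=22
Total completion time = 7 + 14 + 22 = 43

43


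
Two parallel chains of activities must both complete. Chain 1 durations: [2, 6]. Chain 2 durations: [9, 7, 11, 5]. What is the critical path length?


Path A total = 2 + 6 = 8
Path B total = 9 + 7 + 11 + 5 = 32
Critical path = longest path = max(8, 32) = 32

32


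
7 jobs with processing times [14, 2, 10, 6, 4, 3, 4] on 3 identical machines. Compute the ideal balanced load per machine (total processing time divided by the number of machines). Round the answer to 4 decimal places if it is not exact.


Total processing time = 14 + 2 + 10 + 6 + 4 + 3 + 4 = 43
Number of machines = 3
Ideal balanced load = 43 / 3 = 14.3333

14.3333


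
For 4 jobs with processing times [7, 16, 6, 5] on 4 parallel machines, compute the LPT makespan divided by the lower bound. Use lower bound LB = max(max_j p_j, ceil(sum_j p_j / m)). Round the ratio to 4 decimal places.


LPT order: [16, 7, 6, 5]
Machine loads after assignment: [16, 7, 6, 5]
LPT makespan = 16
Lower bound = max(max_job, ceil(total/4)) = max(16, 9) = 16
Ratio = 16 / 16 = 1.0

1.0


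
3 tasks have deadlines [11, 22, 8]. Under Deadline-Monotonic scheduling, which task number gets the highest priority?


Sort tasks by relative deadline (ascending):
  Task 3: deadline = 8
  Task 1: deadline = 11
  Task 2: deadline = 22
Priority order (highest first): [3, 1, 2]
Highest priority task = 3

3


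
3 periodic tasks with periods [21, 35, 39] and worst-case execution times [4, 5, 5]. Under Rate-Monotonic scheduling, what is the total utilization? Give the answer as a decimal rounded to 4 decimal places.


Compute individual utilizations (exact fractions):
  Task 1: C/T = 4/21 (approx. 0.1905)
  Task 2: C/T = 5/35 = 1/7 (approx. 0.1429)
  Task 3: C/T = 5/39 (approx. 0.1282)
Total utilization U = 4/21 + 1/7 + 5/39 = 6/13
Rounded to 4 decimal places: U = 0.4615
RM (Liu & Layland) bound for 3 tasks = 0.779763; compare with U = 6/13 (approx. 0.461538)
U <= bound, so schedulable by RM sufficient condition.

0.4615


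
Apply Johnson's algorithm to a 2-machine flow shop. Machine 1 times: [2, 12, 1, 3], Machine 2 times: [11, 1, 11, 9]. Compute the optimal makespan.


Apply Johnson's rule:
  Group 1 (a <= b): [(3, 1, 11), (1, 2, 11), (4, 3, 9)]
  Group 2 (a > b): [(2, 12, 1)]
Optimal job order: [3, 1, 4, 2]
Schedule:
  Job 3: M1 done at 1, M2 done at 12
  Job 1: M1 done at 3, M2 done at 23
  Job 4: M1 done at 6, M2 done at 32
  Job 2: M1 done at 18, M2 done at 33
Makespan = 33

33


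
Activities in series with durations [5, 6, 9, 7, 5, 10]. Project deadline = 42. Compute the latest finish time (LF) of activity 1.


LF(activity 1) = deadline - sum of successor durations
Successors: activities 2 through 6 with durations [6, 9, 7, 5, 10]
Sum of successor durations = 37
LF = 42 - 37 = 5

5


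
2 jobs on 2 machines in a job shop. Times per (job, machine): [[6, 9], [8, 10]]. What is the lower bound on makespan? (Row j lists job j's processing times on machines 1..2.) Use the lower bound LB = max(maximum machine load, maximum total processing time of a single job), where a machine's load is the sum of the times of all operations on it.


Machine loads:
  Machine 1: 6 + 8 = 14
  Machine 2: 9 + 10 = 19
Max machine load = 19
Job totals:
  Job 1: 15
  Job 2: 18
Max job total = 18
Lower bound = max(19, 18) = 19

19


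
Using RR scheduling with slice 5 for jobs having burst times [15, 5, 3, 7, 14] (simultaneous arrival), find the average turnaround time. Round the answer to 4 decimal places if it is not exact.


Time quantum = 5
Execution trace:
  J1 runs 5 units, time = 5
  J2 runs 5 units, time = 10
  J3 runs 3 units, time = 13
  J4 runs 5 units, time = 18
  J5 runs 5 units, time = 23
  J1 runs 5 units, time = 28
  J4 runs 2 units, time = 30
  J5 runs 5 units, time = 35
  J1 runs 5 units, time = 40
  J5 runs 4 units, time = 44
Finish times: [40, 10, 13, 30, 44]
Average turnaround = 137/5 = 27.4

27.4


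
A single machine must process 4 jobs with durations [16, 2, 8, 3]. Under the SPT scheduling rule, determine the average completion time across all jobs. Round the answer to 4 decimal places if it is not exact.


Sort jobs by processing time (SPT order): [2, 3, 8, 16]
Compute completion times sequentially:
  Job 1: processing = 2, completes at 2
  Job 2: processing = 3, completes at 5
  Job 3: processing = 8, completes at 13
  Job 4: processing = 16, completes at 29
Sum of completion times = 49
Average completion time = 49/4 = 12.25

12.25


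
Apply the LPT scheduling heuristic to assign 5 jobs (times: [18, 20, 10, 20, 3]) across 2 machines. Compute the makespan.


Sort jobs in decreasing order (LPT): [20, 20, 18, 10, 3]
Assign each job to the least loaded machine:
  Machine 1: jobs [20, 18], load = 38
  Machine 2: jobs [20, 10, 3], load = 33
Makespan = max load = 38

38


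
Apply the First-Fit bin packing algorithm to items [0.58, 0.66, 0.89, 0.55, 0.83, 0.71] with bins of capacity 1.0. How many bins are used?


Place items sequentially using First-Fit:
  Item 0.58 -> new Bin 1
  Item 0.66 -> new Bin 2
  Item 0.89 -> new Bin 3
  Item 0.55 -> new Bin 4
  Item 0.83 -> new Bin 5
  Item 0.71 -> new Bin 6
Total bins used = 6

6


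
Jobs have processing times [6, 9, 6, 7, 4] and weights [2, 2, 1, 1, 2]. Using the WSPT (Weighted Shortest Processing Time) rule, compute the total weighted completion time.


Compute p/w ratios and sort ascending (WSPT): [(4, 2), (6, 2), (9, 2), (6, 1), (7, 1)]
Compute weighted completion times:
  Job (p=4,w=2): C=4, w*C=2*4=8
  Job (p=6,w=2): C=10, w*C=2*10=20
  Job (p=9,w=2): C=19, w*C=2*19=38
  Job (p=6,w=1): C=25, w*C=1*25=25
  Job (p=7,w=1): C=32, w*C=1*32=32
Total weighted completion time = 123

123


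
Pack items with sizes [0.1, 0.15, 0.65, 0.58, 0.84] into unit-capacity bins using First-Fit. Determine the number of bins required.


Place items sequentially using First-Fit:
  Item 0.1 -> new Bin 1
  Item 0.15 -> Bin 1 (now 0.25)
  Item 0.65 -> Bin 1 (now 0.9)
  Item 0.58 -> new Bin 2
  Item 0.84 -> new Bin 3
Total bins used = 3

3


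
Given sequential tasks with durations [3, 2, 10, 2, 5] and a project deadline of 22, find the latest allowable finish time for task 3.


LF(activity 3) = deadline - sum of successor durations
Successors: activities 4 through 5 with durations [2, 5]
Sum of successor durations = 7
LF = 22 - 7 = 15

15


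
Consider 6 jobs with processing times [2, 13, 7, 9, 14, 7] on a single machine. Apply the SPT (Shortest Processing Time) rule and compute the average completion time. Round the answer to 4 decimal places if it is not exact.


Sort jobs by processing time (SPT order): [2, 7, 7, 9, 13, 14]
Compute completion times sequentially:
  Job 1: processing = 2, completes at 2
  Job 2: processing = 7, completes at 9
  Job 3: processing = 7, completes at 16
  Job 4: processing = 9, completes at 25
  Job 5: processing = 13, completes at 38
  Job 6: processing = 14, completes at 52
Sum of completion times = 142
Average completion time = 142/6 = 23.6667

23.6667


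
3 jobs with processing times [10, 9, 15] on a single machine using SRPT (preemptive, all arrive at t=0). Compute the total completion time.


Since all jobs arrive at t=0, SRPT equals SPT ordering.
SPT order: [9, 10, 15]
Completion times:
  Job 1: p=9, C=9
  Job 2: p=10, C=19
  Job 3: p=15, C=34
Total completion time = 9 + 19 + 34 = 62

62


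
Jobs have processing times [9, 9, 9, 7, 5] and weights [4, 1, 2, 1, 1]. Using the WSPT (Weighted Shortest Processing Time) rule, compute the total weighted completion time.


Compute p/w ratios and sort ascending (WSPT): [(9, 4), (9, 2), (5, 1), (7, 1), (9, 1)]
Compute weighted completion times:
  Job (p=9,w=4): C=9, w*C=4*9=36
  Job (p=9,w=2): C=18, w*C=2*18=36
  Job (p=5,w=1): C=23, w*C=1*23=23
  Job (p=7,w=1): C=30, w*C=1*30=30
  Job (p=9,w=1): C=39, w*C=1*39=39
Total weighted completion time = 164

164


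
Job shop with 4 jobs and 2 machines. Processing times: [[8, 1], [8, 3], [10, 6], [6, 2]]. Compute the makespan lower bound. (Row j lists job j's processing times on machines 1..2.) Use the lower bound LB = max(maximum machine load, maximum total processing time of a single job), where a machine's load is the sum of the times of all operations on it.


Machine loads:
  Machine 1: 8 + 8 + 10 + 6 = 32
  Machine 2: 1 + 3 + 6 + 2 = 12
Max machine load = 32
Job totals:
  Job 1: 9
  Job 2: 11
  Job 3: 16
  Job 4: 8
Max job total = 16
Lower bound = max(32, 16) = 32

32


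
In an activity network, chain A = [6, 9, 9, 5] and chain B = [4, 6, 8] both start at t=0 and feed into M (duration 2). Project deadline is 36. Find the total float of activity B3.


Forward pass: ES(B3) = sum of predecessors on chain B = 10
EF = ES + duration = 10 + 8 = 18
Backward pass: LF(M) = deadline = 36; LS(M) = 36 - 2 = 34
LF(B3) = LS(M) - sum(successors on chain B) = 34 - 0 = 34
LS = LF - duration = 34 - 8 = 26
Total float = LS - ES = 26 - 10 = 16

16


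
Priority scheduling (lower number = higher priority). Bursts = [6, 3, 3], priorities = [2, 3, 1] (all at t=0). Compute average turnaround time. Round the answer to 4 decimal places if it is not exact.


Sort by priority (ascending = highest first):
Order: [(1, 3), (2, 6), (3, 3)]
Completion times:
  Priority 1, burst=3, C=3
  Priority 2, burst=6, C=9
  Priority 3, burst=3, C=12
Average turnaround = 24/3 = 8.0

8.0


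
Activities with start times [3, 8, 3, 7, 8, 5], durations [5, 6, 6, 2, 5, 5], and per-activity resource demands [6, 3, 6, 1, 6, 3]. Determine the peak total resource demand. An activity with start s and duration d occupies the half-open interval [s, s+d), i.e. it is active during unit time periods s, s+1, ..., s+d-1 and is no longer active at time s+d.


Each activity i is active on [start_i, start_i + duration_i).
Compute total resource usage per time slot:
  t=0: active resources = [], total = 0
  t=1: active resources = [], total = 0
  t=2: active resources = [], total = 0
  t=3: active resources = [6, 6], total = 12
  t=4: active resources = [6, 6], total = 12
  t=5: active resources = [6, 6, 3], total = 15
  t=6: active resources = [6, 6, 3], total = 15
  t=7: active resources = [6, 6, 1, 3], total = 16
  t=8: active resources = [3, 6, 1, 6, 3], total = 19
  t=9: active resources = [3, 6, 3], total = 12
  t=10: active resources = [3, 6], total = 9
  t=11: active resources = [3, 6], total = 9
  t=12: active resources = [3, 6], total = 9
  t=13: active resources = [3], total = 3
Peak resource demand = 19

19


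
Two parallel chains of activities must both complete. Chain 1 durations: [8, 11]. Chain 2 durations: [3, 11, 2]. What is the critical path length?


Path A total = 8 + 11 = 19
Path B total = 3 + 11 + 2 = 16
Critical path = longest path = max(19, 16) = 19

19


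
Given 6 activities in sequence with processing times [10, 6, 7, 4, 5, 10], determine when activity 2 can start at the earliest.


Activity 2 starts after activities 1 through 1 complete.
Predecessor durations: [10]
ES = 10 = 10

10


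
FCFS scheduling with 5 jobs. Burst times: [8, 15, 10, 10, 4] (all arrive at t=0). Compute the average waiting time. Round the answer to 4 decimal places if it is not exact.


FCFS order (as given): [8, 15, 10, 10, 4]
Waiting times:
  Job 1: wait = 0
  Job 2: wait = 8
  Job 3: wait = 23
  Job 4: wait = 33
  Job 5: wait = 43
Sum of waiting times = 107
Average waiting time = 107/5 = 21.4

21.4


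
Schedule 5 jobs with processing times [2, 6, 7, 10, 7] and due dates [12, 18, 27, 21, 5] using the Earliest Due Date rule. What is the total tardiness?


Sort by due date (EDD order): [(7, 5), (2, 12), (6, 18), (10, 21), (7, 27)]
Compute completion times and tardiness:
  Job 1: p=7, d=5, C=7, tardiness=max(0,7-5)=2
  Job 2: p=2, d=12, C=9, tardiness=max(0,9-12)=0
  Job 3: p=6, d=18, C=15, tardiness=max(0,15-18)=0
  Job 4: p=10, d=21, C=25, tardiness=max(0,25-21)=4
  Job 5: p=7, d=27, C=32, tardiness=max(0,32-27)=5
Total tardiness = 11

11


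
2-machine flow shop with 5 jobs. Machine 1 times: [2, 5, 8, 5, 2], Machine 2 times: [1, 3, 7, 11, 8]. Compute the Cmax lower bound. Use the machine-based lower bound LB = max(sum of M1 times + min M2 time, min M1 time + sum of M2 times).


LB1 = sum(M1 times) + min(M2 times) = 22 + 1 = 23
LB2 = min(M1 times) + sum(M2 times) = 2 + 30 = 32
Lower bound = max(LB1, LB2) = max(23, 32) = 32

32


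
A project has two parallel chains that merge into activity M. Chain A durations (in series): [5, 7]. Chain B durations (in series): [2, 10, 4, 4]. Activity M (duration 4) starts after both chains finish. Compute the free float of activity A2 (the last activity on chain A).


ES(A2) = sum of predecessors on chain A = 5
EF(A2) = ES + duration = 5 + 7 = 12
Successor of A2 is M. ES(M) = max(sum(A), sum(B)) = max(12, 20) = 20
Free float = ES(successor) - EF(current) = 20 - 12 = 8

8


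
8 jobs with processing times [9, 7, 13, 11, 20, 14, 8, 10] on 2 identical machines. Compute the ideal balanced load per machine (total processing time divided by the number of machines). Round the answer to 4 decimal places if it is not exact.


Total processing time = 9 + 7 + 13 + 11 + 20 + 14 + 8 + 10 = 92
Number of machines = 2
Ideal balanced load = 92 / 2 = 46.0

46.0


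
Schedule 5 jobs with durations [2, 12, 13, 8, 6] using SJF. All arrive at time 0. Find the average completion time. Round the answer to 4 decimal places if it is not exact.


SJF order (ascending): [2, 6, 8, 12, 13]
Completion times:
  Job 1: burst=2, C=2
  Job 2: burst=6, C=8
  Job 3: burst=8, C=16
  Job 4: burst=12, C=28
  Job 5: burst=13, C=41
Average completion = 95/5 = 19.0

19.0


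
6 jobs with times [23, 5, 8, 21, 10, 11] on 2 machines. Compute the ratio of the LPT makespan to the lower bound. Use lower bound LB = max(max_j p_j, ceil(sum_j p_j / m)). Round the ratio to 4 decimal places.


LPT order: [23, 21, 11, 10, 8, 5]
Machine loads after assignment: [38, 40]
LPT makespan = 40
Lower bound = max(max_job, ceil(total/2)) = max(23, 39) = 39
Ratio = 40 / 39 = 1.0256

1.0256


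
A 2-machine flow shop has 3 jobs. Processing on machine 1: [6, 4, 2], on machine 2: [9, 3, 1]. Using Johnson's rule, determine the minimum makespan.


Apply Johnson's rule:
  Group 1 (a <= b): [(1, 6, 9)]
  Group 2 (a > b): [(2, 4, 3), (3, 2, 1)]
Optimal job order: [1, 2, 3]
Schedule:
  Job 1: M1 done at 6, M2 done at 15
  Job 2: M1 done at 10, M2 done at 18
  Job 3: M1 done at 12, M2 done at 19
Makespan = 19

19


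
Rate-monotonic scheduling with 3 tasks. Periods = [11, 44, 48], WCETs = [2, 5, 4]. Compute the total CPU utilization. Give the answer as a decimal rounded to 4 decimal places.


Compute individual utilizations (exact fractions):
  Task 1: C/T = 2/11 (approx. 0.1818)
  Task 2: C/T = 5/44 (approx. 0.1136)
  Task 3: C/T = 4/48 = 1/12 (approx. 0.0833)
Total utilization U = 2/11 + 5/44 + 1/12 = 25/66
Rounded to 4 decimal places: U = 0.3788
RM (Liu & Layland) bound for 3 tasks = 0.779763; compare with U = 25/66 (approx. 0.378788)
U <= bound, so schedulable by RM sufficient condition.

0.3788


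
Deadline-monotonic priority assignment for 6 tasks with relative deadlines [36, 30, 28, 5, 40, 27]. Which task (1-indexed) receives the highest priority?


Sort tasks by relative deadline (ascending):
  Task 4: deadline = 5
  Task 6: deadline = 27
  Task 3: deadline = 28
  Task 2: deadline = 30
  Task 1: deadline = 36
  Task 5: deadline = 40
Priority order (highest first): [4, 6, 3, 2, 1, 5]
Highest priority task = 4

4


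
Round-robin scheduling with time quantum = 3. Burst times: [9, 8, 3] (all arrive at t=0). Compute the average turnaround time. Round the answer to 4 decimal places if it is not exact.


Time quantum = 3
Execution trace:
  J1 runs 3 units, time = 3
  J2 runs 3 units, time = 6
  J3 runs 3 units, time = 9
  J1 runs 3 units, time = 12
  J2 runs 3 units, time = 15
  J1 runs 3 units, time = 18
  J2 runs 2 units, time = 20
Finish times: [18, 20, 9]
Average turnaround = 47/3 = 15.6667

15.6667


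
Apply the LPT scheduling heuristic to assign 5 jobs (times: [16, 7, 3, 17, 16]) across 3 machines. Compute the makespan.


Sort jobs in decreasing order (LPT): [17, 16, 16, 7, 3]
Assign each job to the least loaded machine:
  Machine 1: jobs [17], load = 17
  Machine 2: jobs [16, 7], load = 23
  Machine 3: jobs [16, 3], load = 19
Makespan = max load = 23

23


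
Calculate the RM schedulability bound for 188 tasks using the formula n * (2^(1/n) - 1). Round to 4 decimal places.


Compute 2^(1/188) = 1.0036937583
Subtract 1: 1.0036937583 - 1 = 0.0036937583
Multiply by n: 188 * 0.0036937583 = 0.6944265604
Round to 4 dp: 0.6944

0.6944


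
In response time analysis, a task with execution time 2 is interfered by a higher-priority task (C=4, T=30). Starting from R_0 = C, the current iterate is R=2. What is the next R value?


R_next = C + ceil(R_prev / T_hp) * C_hp
ceil(2 / 30) = ceil(0.0667) = 1
Interference = 1 * 4 = 4
R_next = 2 + 4 = 6

6


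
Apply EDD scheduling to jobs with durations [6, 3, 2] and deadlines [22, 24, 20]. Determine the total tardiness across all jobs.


Sort by due date (EDD order): [(2, 20), (6, 22), (3, 24)]
Compute completion times and tardiness:
  Job 1: p=2, d=20, C=2, tardiness=max(0,2-20)=0
  Job 2: p=6, d=22, C=8, tardiness=max(0,8-22)=0
  Job 3: p=3, d=24, C=11, tardiness=max(0,11-24)=0
Total tardiness = 0

0


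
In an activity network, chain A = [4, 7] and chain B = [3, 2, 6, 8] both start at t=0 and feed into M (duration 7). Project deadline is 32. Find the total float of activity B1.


Forward pass: ES(B1) = sum of predecessors on chain B = 0
EF = ES + duration = 0 + 3 = 3
Backward pass: LF(M) = deadline = 32; LS(M) = 32 - 7 = 25
LF(B1) = LS(M) - sum(successors on chain B) = 25 - 16 = 9
LS = LF - duration = 9 - 3 = 6
Total float = LS - ES = 6 - 0 = 6

6


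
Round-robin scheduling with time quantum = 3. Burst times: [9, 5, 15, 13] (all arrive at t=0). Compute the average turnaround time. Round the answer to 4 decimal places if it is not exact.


Time quantum = 3
Execution trace:
  J1 runs 3 units, time = 3
  J2 runs 3 units, time = 6
  J3 runs 3 units, time = 9
  J4 runs 3 units, time = 12
  J1 runs 3 units, time = 15
  J2 runs 2 units, time = 17
  J3 runs 3 units, time = 20
  J4 runs 3 units, time = 23
  J1 runs 3 units, time = 26
  J3 runs 3 units, time = 29
  J4 runs 3 units, time = 32
  J3 runs 3 units, time = 35
  J4 runs 3 units, time = 38
  J3 runs 3 units, time = 41
  J4 runs 1 units, time = 42
Finish times: [26, 17, 41, 42]
Average turnaround = 126/4 = 31.5

31.5


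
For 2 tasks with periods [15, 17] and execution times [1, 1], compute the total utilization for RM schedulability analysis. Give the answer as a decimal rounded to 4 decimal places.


Compute individual utilizations (exact fractions):
  Task 1: C/T = 1/15 (approx. 0.0667)
  Task 2: C/T = 1/17 (approx. 0.0588)
Total utilization U = 1/15 + 1/17 = 32/255
Rounded to 4 decimal places: U = 0.1255
RM (Liu & Layland) bound for 2 tasks = 0.828427; compare with U = 32/255 (approx. 0.125490)
U <= bound, so schedulable by RM sufficient condition.

0.1255


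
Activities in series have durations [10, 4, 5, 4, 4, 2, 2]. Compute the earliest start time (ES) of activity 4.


Activity 4 starts after activities 1 through 3 complete.
Predecessor durations: [10, 4, 5]
ES = 10 + 4 + 5 = 19

19


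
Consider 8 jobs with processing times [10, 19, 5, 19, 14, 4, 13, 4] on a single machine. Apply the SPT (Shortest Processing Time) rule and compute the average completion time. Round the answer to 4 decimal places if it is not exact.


Sort jobs by processing time (SPT order): [4, 4, 5, 10, 13, 14, 19, 19]
Compute completion times sequentially:
  Job 1: processing = 4, completes at 4
  Job 2: processing = 4, completes at 8
  Job 3: processing = 5, completes at 13
  Job 4: processing = 10, completes at 23
  Job 5: processing = 13, completes at 36
  Job 6: processing = 14, completes at 50
  Job 7: processing = 19, completes at 69
  Job 8: processing = 19, completes at 88
Sum of completion times = 291
Average completion time = 291/8 = 36.375

36.375


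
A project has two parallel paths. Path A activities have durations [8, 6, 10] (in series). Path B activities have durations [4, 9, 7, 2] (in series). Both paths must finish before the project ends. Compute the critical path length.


Path A total = 8 + 6 + 10 = 24
Path B total = 4 + 9 + 7 + 2 = 22
Critical path = longest path = max(24, 22) = 24

24


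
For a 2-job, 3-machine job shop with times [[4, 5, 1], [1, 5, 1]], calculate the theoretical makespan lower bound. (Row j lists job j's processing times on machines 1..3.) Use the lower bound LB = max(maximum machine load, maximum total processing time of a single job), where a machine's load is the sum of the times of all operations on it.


Machine loads:
  Machine 1: 4 + 1 = 5
  Machine 2: 5 + 5 = 10
  Machine 3: 1 + 1 = 2
Max machine load = 10
Job totals:
  Job 1: 10
  Job 2: 7
Max job total = 10
Lower bound = max(10, 10) = 10

10


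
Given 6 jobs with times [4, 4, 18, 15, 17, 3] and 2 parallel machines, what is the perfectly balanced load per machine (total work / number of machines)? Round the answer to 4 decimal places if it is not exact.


Total processing time = 4 + 4 + 18 + 15 + 17 + 3 = 61
Number of machines = 2
Ideal balanced load = 61 / 2 = 30.5

30.5


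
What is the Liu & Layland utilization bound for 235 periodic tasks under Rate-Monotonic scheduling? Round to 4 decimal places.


Compute 2^(1/235) = 1.0029539167
Subtract 1: 1.0029539167 - 1 = 0.0029539167
Multiply by n: 235 * 0.0029539167 = 0.6941704245
Round to 4 dp: 0.6942

0.6942


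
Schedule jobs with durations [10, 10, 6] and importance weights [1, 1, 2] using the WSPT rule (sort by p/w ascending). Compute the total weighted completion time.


Compute p/w ratios and sort ascending (WSPT): [(6, 2), (10, 1), (10, 1)]
Compute weighted completion times:
  Job (p=6,w=2): C=6, w*C=2*6=12
  Job (p=10,w=1): C=16, w*C=1*16=16
  Job (p=10,w=1): C=26, w*C=1*26=26
Total weighted completion time = 54

54


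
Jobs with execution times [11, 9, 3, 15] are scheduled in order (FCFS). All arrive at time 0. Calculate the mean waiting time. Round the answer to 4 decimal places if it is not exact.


FCFS order (as given): [11, 9, 3, 15]
Waiting times:
  Job 1: wait = 0
  Job 2: wait = 11
  Job 3: wait = 20
  Job 4: wait = 23
Sum of waiting times = 54
Average waiting time = 54/4 = 13.5

13.5


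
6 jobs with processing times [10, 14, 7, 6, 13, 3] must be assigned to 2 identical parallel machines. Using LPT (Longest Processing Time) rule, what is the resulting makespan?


Sort jobs in decreasing order (LPT): [14, 13, 10, 7, 6, 3]
Assign each job to the least loaded machine:
  Machine 1: jobs [14, 7, 6], load = 27
  Machine 2: jobs [13, 10, 3], load = 26
Makespan = max load = 27

27


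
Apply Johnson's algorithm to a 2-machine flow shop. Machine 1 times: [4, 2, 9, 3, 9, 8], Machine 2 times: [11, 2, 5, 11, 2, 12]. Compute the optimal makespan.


Apply Johnson's rule:
  Group 1 (a <= b): [(2, 2, 2), (4, 3, 11), (1, 4, 11), (6, 8, 12)]
  Group 2 (a > b): [(3, 9, 5), (5, 9, 2)]
Optimal job order: [2, 4, 1, 6, 3, 5]
Schedule:
  Job 2: M1 done at 2, M2 done at 4
  Job 4: M1 done at 5, M2 done at 16
  Job 1: M1 done at 9, M2 done at 27
  Job 6: M1 done at 17, M2 done at 39
  Job 3: M1 done at 26, M2 done at 44
  Job 5: M1 done at 35, M2 done at 46
Makespan = 46

46


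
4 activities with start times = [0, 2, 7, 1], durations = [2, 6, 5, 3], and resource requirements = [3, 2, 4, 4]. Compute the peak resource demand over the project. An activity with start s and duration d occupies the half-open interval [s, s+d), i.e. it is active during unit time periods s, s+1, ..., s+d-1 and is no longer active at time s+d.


Each activity i is active on [start_i, start_i + duration_i).
Compute total resource usage per time slot:
  t=0: active resources = [3], total = 3
  t=1: active resources = [3, 4], total = 7
  t=2: active resources = [2, 4], total = 6
  t=3: active resources = [2, 4], total = 6
  t=4: active resources = [2], total = 2
  t=5: active resources = [2], total = 2
  t=6: active resources = [2], total = 2
  t=7: active resources = [2, 4], total = 6
  t=8: active resources = [4], total = 4
  t=9: active resources = [4], total = 4
  t=10: active resources = [4], total = 4
  t=11: active resources = [4], total = 4
Peak resource demand = 7

7


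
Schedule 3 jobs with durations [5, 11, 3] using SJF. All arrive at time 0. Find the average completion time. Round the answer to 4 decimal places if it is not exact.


SJF order (ascending): [3, 5, 11]
Completion times:
  Job 1: burst=3, C=3
  Job 2: burst=5, C=8
  Job 3: burst=11, C=19
Average completion = 30/3 = 10.0

10.0


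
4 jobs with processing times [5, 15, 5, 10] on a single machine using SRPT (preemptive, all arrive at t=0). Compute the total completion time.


Since all jobs arrive at t=0, SRPT equals SPT ordering.
SPT order: [5, 5, 10, 15]
Completion times:
  Job 1: p=5, C=5
  Job 2: p=5, C=10
  Job 3: p=10, C=20
  Job 4: p=15, C=35
Total completion time = 5 + 10 + 20 + 35 = 70

70


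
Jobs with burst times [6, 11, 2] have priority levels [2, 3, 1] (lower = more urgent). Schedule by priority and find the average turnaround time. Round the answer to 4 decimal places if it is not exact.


Sort by priority (ascending = highest first):
Order: [(1, 2), (2, 6), (3, 11)]
Completion times:
  Priority 1, burst=2, C=2
  Priority 2, burst=6, C=8
  Priority 3, burst=11, C=19
Average turnaround = 29/3 = 9.6667

9.6667


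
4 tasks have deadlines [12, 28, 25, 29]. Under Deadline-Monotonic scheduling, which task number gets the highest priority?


Sort tasks by relative deadline (ascending):
  Task 1: deadline = 12
  Task 3: deadline = 25
  Task 2: deadline = 28
  Task 4: deadline = 29
Priority order (highest first): [1, 3, 2, 4]
Highest priority task = 1

1


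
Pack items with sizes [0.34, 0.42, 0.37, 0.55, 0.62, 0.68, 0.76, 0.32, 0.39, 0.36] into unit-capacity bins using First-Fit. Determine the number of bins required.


Place items sequentially using First-Fit:
  Item 0.34 -> new Bin 1
  Item 0.42 -> Bin 1 (now 0.76)
  Item 0.37 -> new Bin 2
  Item 0.55 -> Bin 2 (now 0.92)
  Item 0.62 -> new Bin 3
  Item 0.68 -> new Bin 4
  Item 0.76 -> new Bin 5
  Item 0.32 -> Bin 3 (now 0.94)
  Item 0.39 -> new Bin 6
  Item 0.36 -> Bin 6 (now 0.75)
Total bins used = 6

6


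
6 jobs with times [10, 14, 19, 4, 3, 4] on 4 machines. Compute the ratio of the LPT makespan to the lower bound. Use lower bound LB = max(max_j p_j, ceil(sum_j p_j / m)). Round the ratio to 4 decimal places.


LPT order: [19, 14, 10, 4, 4, 3]
Machine loads after assignment: [19, 14, 10, 11]
LPT makespan = 19
Lower bound = max(max_job, ceil(total/4)) = max(19, 14) = 19
Ratio = 19 / 19 = 1.0

1.0


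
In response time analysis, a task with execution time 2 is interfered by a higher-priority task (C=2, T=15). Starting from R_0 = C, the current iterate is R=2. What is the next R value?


R_next = C + ceil(R_prev / T_hp) * C_hp
ceil(2 / 15) = ceil(0.1333) = 1
Interference = 1 * 2 = 2
R_next = 2 + 2 = 4

4


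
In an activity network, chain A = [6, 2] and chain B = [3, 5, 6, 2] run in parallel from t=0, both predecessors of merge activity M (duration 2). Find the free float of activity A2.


ES(A2) = sum of predecessors on chain A = 6
EF(A2) = ES + duration = 6 + 2 = 8
Successor of A2 is M. ES(M) = max(sum(A), sum(B)) = max(8, 16) = 16
Free float = ES(successor) - EF(current) = 16 - 8 = 8

8


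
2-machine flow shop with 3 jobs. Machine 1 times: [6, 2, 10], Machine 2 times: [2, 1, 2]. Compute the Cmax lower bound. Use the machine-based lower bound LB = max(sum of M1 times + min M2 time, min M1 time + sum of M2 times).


LB1 = sum(M1 times) + min(M2 times) = 18 + 1 = 19
LB2 = min(M1 times) + sum(M2 times) = 2 + 5 = 7
Lower bound = max(LB1, LB2) = max(19, 7) = 19

19


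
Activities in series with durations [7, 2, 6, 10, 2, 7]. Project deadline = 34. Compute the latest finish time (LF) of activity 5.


LF(activity 5) = deadline - sum of successor durations
Successors: activities 6 through 6 with durations [7]
Sum of successor durations = 7
LF = 34 - 7 = 27

27


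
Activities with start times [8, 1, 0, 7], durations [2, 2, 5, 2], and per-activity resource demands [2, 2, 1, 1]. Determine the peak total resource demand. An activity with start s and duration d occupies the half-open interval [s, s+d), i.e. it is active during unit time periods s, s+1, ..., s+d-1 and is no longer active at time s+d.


Each activity i is active on [start_i, start_i + duration_i).
Compute total resource usage per time slot:
  t=0: active resources = [1], total = 1
  t=1: active resources = [2, 1], total = 3
  t=2: active resources = [2, 1], total = 3
  t=3: active resources = [1], total = 1
  t=4: active resources = [1], total = 1
  t=5: active resources = [], total = 0
  t=6: active resources = [], total = 0
  t=7: active resources = [1], total = 1
  t=8: active resources = [2, 1], total = 3
  t=9: active resources = [2], total = 2
Peak resource demand = 3

3


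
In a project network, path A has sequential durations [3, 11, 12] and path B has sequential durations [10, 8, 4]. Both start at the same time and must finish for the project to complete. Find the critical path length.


Path A total = 3 + 11 + 12 = 26
Path B total = 10 + 8 + 4 = 22
Critical path = longest path = max(26, 22) = 26

26


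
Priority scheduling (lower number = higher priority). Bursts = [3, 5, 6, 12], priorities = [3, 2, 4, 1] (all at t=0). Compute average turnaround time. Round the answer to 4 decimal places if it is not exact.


Sort by priority (ascending = highest first):
Order: [(1, 12), (2, 5), (3, 3), (4, 6)]
Completion times:
  Priority 1, burst=12, C=12
  Priority 2, burst=5, C=17
  Priority 3, burst=3, C=20
  Priority 4, burst=6, C=26
Average turnaround = 75/4 = 18.75

18.75


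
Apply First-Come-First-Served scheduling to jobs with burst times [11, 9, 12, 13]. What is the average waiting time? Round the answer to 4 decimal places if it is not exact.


FCFS order (as given): [11, 9, 12, 13]
Waiting times:
  Job 1: wait = 0
  Job 2: wait = 11
  Job 3: wait = 20
  Job 4: wait = 32
Sum of waiting times = 63
Average waiting time = 63/4 = 15.75

15.75


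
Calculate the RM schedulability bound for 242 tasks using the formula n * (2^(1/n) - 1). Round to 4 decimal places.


Compute 2^(1/242) = 1.0028683504
Subtract 1: 1.0028683504 - 1 = 0.0028683504
Multiply by n: 242 * 0.0028683504 = 0.6941407968
Round to 4 dp: 0.6941

0.6941


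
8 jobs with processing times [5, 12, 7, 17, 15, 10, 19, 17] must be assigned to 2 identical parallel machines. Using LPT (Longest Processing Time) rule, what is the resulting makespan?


Sort jobs in decreasing order (LPT): [19, 17, 17, 15, 12, 10, 7, 5]
Assign each job to the least loaded machine:
  Machine 1: jobs [19, 15, 12, 5], load = 51
  Machine 2: jobs [17, 17, 10, 7], load = 51
Makespan = max load = 51

51


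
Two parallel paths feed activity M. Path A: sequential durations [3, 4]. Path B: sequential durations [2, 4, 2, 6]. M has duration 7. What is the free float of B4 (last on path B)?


ES(B4) = sum of predecessors on chain B = 8
EF(B4) = ES + duration = 8 + 6 = 14
Successor of B4 is M. ES(M) = max(sum(A), sum(B)) = max(7, 14) = 14
Free float = ES(successor) - EF(current) = 14 - 14 = 0

0


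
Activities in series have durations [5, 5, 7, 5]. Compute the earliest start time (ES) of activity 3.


Activity 3 starts after activities 1 through 2 complete.
Predecessor durations: [5, 5]
ES = 5 + 5 = 10

10


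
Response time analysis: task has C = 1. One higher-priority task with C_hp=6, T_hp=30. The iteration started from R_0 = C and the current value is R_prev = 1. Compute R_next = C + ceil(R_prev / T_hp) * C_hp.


R_next = C + ceil(R_prev / T_hp) * C_hp
ceil(1 / 30) = ceil(0.0333) = 1
Interference = 1 * 6 = 6
R_next = 1 + 6 = 7

7


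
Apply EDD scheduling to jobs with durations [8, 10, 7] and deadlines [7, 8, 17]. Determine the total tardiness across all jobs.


Sort by due date (EDD order): [(8, 7), (10, 8), (7, 17)]
Compute completion times and tardiness:
  Job 1: p=8, d=7, C=8, tardiness=max(0,8-7)=1
  Job 2: p=10, d=8, C=18, tardiness=max(0,18-8)=10
  Job 3: p=7, d=17, C=25, tardiness=max(0,25-17)=8
Total tardiness = 19

19


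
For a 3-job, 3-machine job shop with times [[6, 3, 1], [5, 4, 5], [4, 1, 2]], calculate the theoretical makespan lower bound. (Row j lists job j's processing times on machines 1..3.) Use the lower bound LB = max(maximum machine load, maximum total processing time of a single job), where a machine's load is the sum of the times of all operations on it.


Machine loads:
  Machine 1: 6 + 5 + 4 = 15
  Machine 2: 3 + 4 + 1 = 8
  Machine 3: 1 + 5 + 2 = 8
Max machine load = 15
Job totals:
  Job 1: 10
  Job 2: 14
  Job 3: 7
Max job total = 14
Lower bound = max(15, 14) = 15

15


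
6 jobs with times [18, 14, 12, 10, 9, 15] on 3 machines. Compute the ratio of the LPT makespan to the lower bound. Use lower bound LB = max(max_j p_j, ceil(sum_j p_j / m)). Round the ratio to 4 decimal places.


LPT order: [18, 15, 14, 12, 10, 9]
Machine loads after assignment: [27, 25, 26]
LPT makespan = 27
Lower bound = max(max_job, ceil(total/3)) = max(18, 26) = 26
Ratio = 27 / 26 = 1.0385

1.0385


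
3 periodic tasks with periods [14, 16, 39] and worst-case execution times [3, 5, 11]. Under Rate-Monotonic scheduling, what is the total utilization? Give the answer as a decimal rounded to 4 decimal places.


Compute individual utilizations (exact fractions):
  Task 1: C/T = 3/14 (approx. 0.2143)
  Task 2: C/T = 5/16 (approx. 0.3125)
  Task 3: C/T = 11/39 (approx. 0.2821)
Total utilization U = 3/14 + 5/16 + 11/39 = 3533/4368
Rounded to 4 decimal places: U = 0.8088
RM (Liu & Layland) bound for 3 tasks = 0.779763; compare with U = 3533/4368 (approx. 0.808837)
bound < U <= 1, so the RM sufficient condition is not met (inconclusive; an exact test such as response-time analysis is needed).

0.8088


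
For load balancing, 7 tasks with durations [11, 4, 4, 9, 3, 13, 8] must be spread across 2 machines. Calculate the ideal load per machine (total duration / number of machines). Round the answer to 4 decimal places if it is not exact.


Total processing time = 11 + 4 + 4 + 9 + 3 + 13 + 8 = 52
Number of machines = 2
Ideal balanced load = 52 / 2 = 26.0

26.0


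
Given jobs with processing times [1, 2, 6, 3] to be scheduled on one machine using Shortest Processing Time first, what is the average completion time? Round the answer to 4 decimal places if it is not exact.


Sort jobs by processing time (SPT order): [1, 2, 3, 6]
Compute completion times sequentially:
  Job 1: processing = 1, completes at 1
  Job 2: processing = 2, completes at 3
  Job 3: processing = 3, completes at 6
  Job 4: processing = 6, completes at 12
Sum of completion times = 22
Average completion time = 22/4 = 5.5

5.5


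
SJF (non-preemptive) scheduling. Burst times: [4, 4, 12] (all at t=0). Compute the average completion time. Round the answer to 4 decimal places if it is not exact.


SJF order (ascending): [4, 4, 12]
Completion times:
  Job 1: burst=4, C=4
  Job 2: burst=4, C=8
  Job 3: burst=12, C=20
Average completion = 32/3 = 10.6667

10.6667


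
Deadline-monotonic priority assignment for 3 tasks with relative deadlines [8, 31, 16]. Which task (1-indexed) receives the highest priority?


Sort tasks by relative deadline (ascending):
  Task 1: deadline = 8
  Task 3: deadline = 16
  Task 2: deadline = 31
Priority order (highest first): [1, 3, 2]
Highest priority task = 1

1


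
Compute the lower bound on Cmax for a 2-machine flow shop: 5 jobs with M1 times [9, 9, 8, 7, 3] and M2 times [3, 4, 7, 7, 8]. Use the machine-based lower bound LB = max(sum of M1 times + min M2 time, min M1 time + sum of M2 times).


LB1 = sum(M1 times) + min(M2 times) = 36 + 3 = 39
LB2 = min(M1 times) + sum(M2 times) = 3 + 29 = 32
Lower bound = max(LB1, LB2) = max(39, 32) = 39

39
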